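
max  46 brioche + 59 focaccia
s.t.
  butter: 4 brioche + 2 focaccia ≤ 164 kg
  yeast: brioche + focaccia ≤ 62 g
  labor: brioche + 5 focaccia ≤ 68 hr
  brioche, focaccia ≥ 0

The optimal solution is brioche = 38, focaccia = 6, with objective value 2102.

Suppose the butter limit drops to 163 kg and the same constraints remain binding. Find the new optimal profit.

At the optimum: butter uses 164 of 164 (binding); yeast uses 44 of 62 (slack = 18); labor uses 68 of 68 (binding).
By complementary slackness, y = 0 for the non-binding constraint.
From A_Bᵀ y = c: 4·y_butter + 1·y_labor = 46; 2·y_butter + 5·y_labor = 59.
This yields shadow prices y_butter = 9.5, y_labor = 8.
Δz = y_butter·Δb = 9.5 × (-1) = -9.5, so new z* = 2102 − 9.5 = 2092.5.

2092.5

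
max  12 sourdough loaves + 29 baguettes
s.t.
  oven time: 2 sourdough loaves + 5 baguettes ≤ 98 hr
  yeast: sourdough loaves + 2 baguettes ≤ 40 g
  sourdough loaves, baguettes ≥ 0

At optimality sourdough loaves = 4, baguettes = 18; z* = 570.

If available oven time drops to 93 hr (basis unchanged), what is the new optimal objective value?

545

At the optimum: oven time uses 98 of 98 (binding); yeast uses 40 of 40 (binding).
The binding rows give the dual system: 2·y_oven time + 1·y_yeast = 12 and 5·y_oven time + 2·y_yeast = 29.
→ y_oven time = 5 and y_yeast = 2.
Δz = y_oven time·Δb = 5 × (-5) = -25, so new z* = 570 − 25 = 545.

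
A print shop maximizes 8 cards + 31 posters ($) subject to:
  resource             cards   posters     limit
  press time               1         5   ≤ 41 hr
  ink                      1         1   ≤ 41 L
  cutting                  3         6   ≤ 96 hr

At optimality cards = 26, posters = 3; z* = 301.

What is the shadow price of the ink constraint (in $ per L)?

At the optimum: press time uses 41 of 41 (binding); ink uses 29 of 41 (slack = 12); cutting uses 96 of 96 (binding).
By complementary slackness, y = 0 for the non-binding constraint.
The binding rows give the dual system: 1·y_press time + 3·y_cutting = 8 and 5·y_press time + 6·y_cutting = 31.
Solving: y_press time = 5, y_cutting = 1.
Shadow price of ink = 0.

0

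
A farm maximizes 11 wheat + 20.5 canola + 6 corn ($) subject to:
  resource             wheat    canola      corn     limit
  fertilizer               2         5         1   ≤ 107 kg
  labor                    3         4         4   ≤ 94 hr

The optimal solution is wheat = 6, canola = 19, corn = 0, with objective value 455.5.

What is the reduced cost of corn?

-4.5

At the optimum: fertilizer uses 107 of 107 (binding); labor uses 94 of 94 (binding).
Dual feasibility on the basic columns requires 2·y_fertilizer + 3·y_labor = 11, 5·y_fertilizer + 4·y_labor = 20.5.
This yields shadow prices y_fertilizer = 2.5, y_labor = 2.
Reduced cost of corn: c₃ − yᵀa₃ = 6 − (2.5·1 + 2·4) = 6 − 10.5 = -4.5.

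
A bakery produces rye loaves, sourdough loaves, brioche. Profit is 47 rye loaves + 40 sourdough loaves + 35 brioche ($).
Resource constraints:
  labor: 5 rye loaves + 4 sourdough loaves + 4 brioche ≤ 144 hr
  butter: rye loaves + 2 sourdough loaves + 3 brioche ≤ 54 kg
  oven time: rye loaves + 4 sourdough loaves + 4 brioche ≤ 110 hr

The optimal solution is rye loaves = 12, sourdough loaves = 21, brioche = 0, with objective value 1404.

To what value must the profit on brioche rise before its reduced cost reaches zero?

Check each constraint at x*: labor 144/144 (tight); butter 54/54 (tight); oven time 96/110 (slack 14).
Since oven time is not tight, its dual is 0.
From A_Bᵀ y = c: 5·y_labor + 1·y_butter = 47; 4·y_labor + 2·y_butter = 40.
→ y_labor = 9 and y_butter = 2.
brioche enters the basis when its profit ≥ yᵀa₃ = 9·4 + 2·3 = 42.

42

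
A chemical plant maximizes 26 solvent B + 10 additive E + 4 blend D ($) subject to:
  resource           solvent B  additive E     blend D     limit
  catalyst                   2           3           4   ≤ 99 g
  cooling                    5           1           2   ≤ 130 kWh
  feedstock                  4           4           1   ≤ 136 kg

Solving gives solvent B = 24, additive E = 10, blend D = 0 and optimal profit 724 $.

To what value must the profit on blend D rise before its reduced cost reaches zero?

9.5

Check each constraint at x*: catalyst 78/99 (slack 21); cooling 130/130 (tight); feedstock 136/136 (tight).
Slack constraints have shadow price 0 (complementary slackness).
Dual feasibility on the basic columns requires 5·y_cooling + 4·y_feedstock = 26, 1·y_cooling + 4·y_feedstock = 10.
This yields shadow prices y_cooling = 4, y_feedstock = 1.5.
blend D enters the basis when its profit ≥ yᵀa₃ = 4·2 + 1.5·1 = 9.5.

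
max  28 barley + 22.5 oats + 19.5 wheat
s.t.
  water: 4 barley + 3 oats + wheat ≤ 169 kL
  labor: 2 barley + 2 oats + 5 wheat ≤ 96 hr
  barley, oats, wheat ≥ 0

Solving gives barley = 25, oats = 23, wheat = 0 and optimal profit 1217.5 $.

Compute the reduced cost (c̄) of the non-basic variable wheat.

Both water and labor are binding at x*.
The binding rows give the dual system: 4·y_water + 2·y_labor = 28 and 3·y_water + 2·y_labor = 22.5.
→ y_water = 5.5 and y_labor = 3.
Reduced cost of wheat: c₃ − yᵀa₃ = 19.5 − (5.5·1 + 3·5) = 19.5 − 20.5 = -1.

-1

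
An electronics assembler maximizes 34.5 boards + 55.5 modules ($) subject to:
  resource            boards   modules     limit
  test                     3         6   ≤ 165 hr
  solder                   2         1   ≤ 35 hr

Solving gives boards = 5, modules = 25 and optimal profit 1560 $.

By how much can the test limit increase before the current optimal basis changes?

45

Binding constraints: test, solder. The basis is B = [[3,6],[2,1]] with det -9.
Per unit increase in test, x* moves by d = (-0.1111, 0.2222).
The basis stays optimal until boards reaches 0; allowable increase = 45 hr.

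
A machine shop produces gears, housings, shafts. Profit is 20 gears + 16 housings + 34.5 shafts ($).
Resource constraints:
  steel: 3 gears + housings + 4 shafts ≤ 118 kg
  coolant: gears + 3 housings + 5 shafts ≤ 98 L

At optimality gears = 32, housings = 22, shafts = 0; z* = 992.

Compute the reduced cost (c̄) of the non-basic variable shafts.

At the optimum: steel uses 118 of 118 (binding); coolant uses 98 of 98 (binding).
From A_Bᵀ y = c: 3·y_steel + 1·y_coolant = 20; 1·y_steel + 3·y_coolant = 16.
→ y_steel = 5.5 and y_coolant = 3.5.
Reduced cost of shafts: c₃ − yᵀa₃ = 34.5 − (5.5·4 + 3.5·5) = 34.5 − 39.5 = -5.

-5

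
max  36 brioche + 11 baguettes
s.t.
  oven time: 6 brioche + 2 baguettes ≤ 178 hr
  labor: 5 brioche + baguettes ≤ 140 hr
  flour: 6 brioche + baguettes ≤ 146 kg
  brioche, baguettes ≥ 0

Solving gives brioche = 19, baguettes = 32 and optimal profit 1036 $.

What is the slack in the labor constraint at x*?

13

labor used = 5·19 + 1·32 = 127; slack = 140 − 127 = 13.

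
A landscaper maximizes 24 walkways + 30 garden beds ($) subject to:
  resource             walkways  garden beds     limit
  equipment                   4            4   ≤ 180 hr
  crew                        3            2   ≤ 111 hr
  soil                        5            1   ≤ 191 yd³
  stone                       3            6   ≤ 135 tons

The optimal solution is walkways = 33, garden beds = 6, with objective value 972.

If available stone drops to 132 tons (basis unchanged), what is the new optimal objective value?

Check each constraint at x*: equipment 156/180 (slack 24); crew 111/111 (tight); soil 171/191 (slack 20); stone 135/135 (tight).
By complementary slackness, y = 0 for the non-binding constraints.
Dual feasibility on the basic columns requires 3·y_crew + 3·y_stone = 24, 2·y_crew + 6·y_stone = 30.
This yields shadow prices y_crew = 4.5, y_stone = 3.5.
Δz = y_stone·Δb = 3.5 × (-3) = -10.5, so new z* = 972 − 10.5 = 961.5.

961.5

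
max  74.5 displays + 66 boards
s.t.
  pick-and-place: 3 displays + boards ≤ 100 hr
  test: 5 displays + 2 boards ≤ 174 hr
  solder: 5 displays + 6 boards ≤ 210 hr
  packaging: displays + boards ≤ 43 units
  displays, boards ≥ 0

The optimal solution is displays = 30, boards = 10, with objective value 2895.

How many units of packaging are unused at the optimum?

3

packaging used = 1·30 + 1·10 = 40; slack = 43 − 40 = 3.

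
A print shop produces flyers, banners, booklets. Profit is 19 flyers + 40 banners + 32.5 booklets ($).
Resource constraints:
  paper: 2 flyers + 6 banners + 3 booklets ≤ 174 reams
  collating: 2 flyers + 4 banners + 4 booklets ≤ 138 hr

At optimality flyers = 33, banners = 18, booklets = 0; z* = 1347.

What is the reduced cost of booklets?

-4.5

Check each constraint at x*: paper 174/174 (tight); collating 138/138 (tight).
Dual feasibility on the basic columns requires 2·y_paper + 2·y_collating = 19, 6·y_paper + 4·y_collating = 40.
Solving: y_paper = 1, y_collating = 8.5.
Reduced cost of booklets: c₃ − yᵀa₃ = 32.5 − (1·3 + 8.5·4) = 32.5 − 37 = -4.5.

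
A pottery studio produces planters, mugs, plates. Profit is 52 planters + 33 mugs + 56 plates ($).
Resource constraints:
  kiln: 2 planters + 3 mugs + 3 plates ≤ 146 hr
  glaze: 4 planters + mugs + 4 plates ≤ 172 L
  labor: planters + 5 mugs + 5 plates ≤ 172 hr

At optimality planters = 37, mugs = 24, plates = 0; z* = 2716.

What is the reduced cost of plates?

Binding: kiln and glaze. Non-binding: labor (15 unused).
Slack constraints have shadow price 0 (complementary slackness).
The binding rows give the dual system: 2·y_kiln + 4·y_glaze = 52 and 3·y_kiln + 1·y_glaze = 33.
This yields shadow prices y_kiln = 8, y_glaze = 9.
Reduced cost of plates: c₃ − yᵀa₃ = 56 − (8·3 + 9·4) = 56 − 60 = -4.

-4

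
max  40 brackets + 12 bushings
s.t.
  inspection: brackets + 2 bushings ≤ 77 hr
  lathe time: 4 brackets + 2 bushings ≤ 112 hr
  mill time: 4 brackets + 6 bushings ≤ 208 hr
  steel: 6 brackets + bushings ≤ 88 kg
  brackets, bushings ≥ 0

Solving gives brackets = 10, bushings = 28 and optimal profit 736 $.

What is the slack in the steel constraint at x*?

steel used = 6·10 + 1·28 = 88; slack = 88 − 88 = 0.

0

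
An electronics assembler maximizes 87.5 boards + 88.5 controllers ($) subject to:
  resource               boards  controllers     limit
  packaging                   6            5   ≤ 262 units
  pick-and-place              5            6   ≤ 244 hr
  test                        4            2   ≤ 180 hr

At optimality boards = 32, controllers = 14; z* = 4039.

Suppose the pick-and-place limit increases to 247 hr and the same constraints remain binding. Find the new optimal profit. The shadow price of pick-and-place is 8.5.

4064.5

Δb = 3, so new z* = 4039 + (8.5)·(3) = 4039 + 25.5 = 4064.5.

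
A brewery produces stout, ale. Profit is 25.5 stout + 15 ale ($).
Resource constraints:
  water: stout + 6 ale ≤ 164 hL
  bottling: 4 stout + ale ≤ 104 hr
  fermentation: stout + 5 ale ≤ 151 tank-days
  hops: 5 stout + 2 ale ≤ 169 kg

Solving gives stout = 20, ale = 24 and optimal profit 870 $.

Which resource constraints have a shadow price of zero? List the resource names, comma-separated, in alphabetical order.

fermentation, hops

water: 164/164 (binding)
bottling: 104/104 (binding)
fermentation: 140/151 (slack 11)
hops: 148/169 (slack 21)
By complementary slackness, a constraint with positive slack has shadow price 0 → fermentation, hops.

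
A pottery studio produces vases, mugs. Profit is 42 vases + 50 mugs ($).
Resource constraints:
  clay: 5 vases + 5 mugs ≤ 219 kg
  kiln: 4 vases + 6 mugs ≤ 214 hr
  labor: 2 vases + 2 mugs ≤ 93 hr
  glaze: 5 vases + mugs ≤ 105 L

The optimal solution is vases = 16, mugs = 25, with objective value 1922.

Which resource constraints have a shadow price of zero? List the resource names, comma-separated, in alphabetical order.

clay, labor

clay: 205/219 (slack 14)
kiln: 214/214 (binding)
labor: 82/93 (slack 11)
glaze: 105/105 (binding)
By complementary slackness, a constraint with positive slack has shadow price 0 → clay, labor.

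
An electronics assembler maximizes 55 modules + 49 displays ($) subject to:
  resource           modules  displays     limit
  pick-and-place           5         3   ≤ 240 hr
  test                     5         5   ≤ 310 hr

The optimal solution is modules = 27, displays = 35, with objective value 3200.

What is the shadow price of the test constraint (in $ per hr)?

8

Both pick-and-place and test are binding at x*.
Dual feasibility on the basic columns requires 5·y_pick-and-place + 5·y_test = 55, 3·y_pick-and-place + 5·y_test = 49.
Solving: y_pick-and-place = 3, y_test = 8.
Shadow price of test = 8.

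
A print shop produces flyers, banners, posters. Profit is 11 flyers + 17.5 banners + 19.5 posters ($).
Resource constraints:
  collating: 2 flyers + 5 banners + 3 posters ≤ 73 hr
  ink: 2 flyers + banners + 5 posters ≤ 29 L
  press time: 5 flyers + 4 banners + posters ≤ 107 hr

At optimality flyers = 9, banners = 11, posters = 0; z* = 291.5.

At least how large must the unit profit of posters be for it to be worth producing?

21.5

Binding: collating and ink. Non-binding: press time (18 unused).
Since press time is not tight, its dual is 0.
From A_Bᵀ y = c: 2·y_collating + 2·y_ink = 11; 5·y_collating + 1·y_ink = 17.5.
This yields shadow prices y_collating = 3, y_ink = 2.5.
posters enters the basis when its profit ≥ yᵀa₃ = 3·3 + 2.5·5 = 21.5.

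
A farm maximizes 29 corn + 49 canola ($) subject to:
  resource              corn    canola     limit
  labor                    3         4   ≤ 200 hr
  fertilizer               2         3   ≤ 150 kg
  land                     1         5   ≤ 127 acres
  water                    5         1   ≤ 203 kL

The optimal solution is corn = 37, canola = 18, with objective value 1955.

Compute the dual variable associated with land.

Binding: land and water. Non-binding: labor (17 unused), fertilizer (22 unused).
Since labor, fertilizer are not tight, their duals are 0.
The binding rows give the dual system: 1·y_land + 5·y_water = 29 and 5·y_land + 1·y_water = 49.
Solving: y_land = 9, y_water = 4.
Shadow price of land = 9.

9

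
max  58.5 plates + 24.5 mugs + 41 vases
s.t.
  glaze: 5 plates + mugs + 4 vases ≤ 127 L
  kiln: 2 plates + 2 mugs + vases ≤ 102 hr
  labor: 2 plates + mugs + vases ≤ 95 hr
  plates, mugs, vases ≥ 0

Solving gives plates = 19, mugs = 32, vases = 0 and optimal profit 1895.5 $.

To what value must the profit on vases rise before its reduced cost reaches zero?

42

Binding: glaze and kiln. Non-binding: labor (25 unused).
Since labor is not tight, its dual is 0.
Dual feasibility on the basic columns requires 5·y_glaze + 2·y_kiln = 58.5, 1·y_glaze + 2·y_kiln = 24.5.
→ y_glaze = 8.5 and y_kiln = 8.
vases enters the basis when its profit ≥ yᵀa₃ = 8.5·4 + 8·1 = 42.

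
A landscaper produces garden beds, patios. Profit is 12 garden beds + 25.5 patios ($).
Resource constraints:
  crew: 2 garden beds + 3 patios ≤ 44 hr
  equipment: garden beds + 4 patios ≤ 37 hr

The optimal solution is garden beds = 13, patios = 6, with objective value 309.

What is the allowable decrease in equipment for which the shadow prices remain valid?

15

Binding constraints: crew, equipment. The basis is B = [[2,3],[1,4]] with det 5.
Per unit decrease in equipment, x* moves by d = (0.6, -0.4).
The basis stays optimal until patios reaches 0; allowable decrease = 15 hr.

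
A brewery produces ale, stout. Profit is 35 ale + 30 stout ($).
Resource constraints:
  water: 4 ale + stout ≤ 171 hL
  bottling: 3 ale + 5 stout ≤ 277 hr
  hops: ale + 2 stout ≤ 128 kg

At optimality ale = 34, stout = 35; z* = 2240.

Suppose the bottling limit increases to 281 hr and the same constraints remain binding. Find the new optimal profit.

At the optimum: water uses 171 of 171 (binding); bottling uses 277 of 277 (binding); hops uses 104 of 128 (slack = 24).
By complementary slackness, y = 0 for the non-binding constraint.
Dual feasibility on the basic columns requires 4·y_water + 3·y_bottling = 35, 1·y_water + 5·y_bottling = 30.
Solving: y_water = 5, y_bottling = 5.
Δz = y_bottling·Δb = 5 × (4) = 20, so new z* = 2240 + 20 = 2260.

2260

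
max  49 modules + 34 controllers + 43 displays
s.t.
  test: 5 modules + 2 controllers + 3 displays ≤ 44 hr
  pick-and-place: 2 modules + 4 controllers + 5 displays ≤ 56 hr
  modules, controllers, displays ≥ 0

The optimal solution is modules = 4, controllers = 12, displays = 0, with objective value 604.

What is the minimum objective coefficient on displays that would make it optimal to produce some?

46.5

Both test and pick-and-place are binding at x*.
Dual feasibility on the basic columns requires 5·y_test + 2·y_pick-and-place = 49, 2·y_test + 4·y_pick-and-place = 34.
This yields shadow prices y_test = 8, y_pick-and-place = 4.5.
displays enters the basis when its profit ≥ yᵀa₃ = 8·3 + 4.5·5 = 46.5.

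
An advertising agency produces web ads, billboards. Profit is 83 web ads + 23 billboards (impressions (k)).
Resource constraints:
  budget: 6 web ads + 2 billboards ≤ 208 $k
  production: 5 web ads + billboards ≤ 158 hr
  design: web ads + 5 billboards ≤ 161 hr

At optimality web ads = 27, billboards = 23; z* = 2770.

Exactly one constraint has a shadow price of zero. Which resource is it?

design

budget: 208/208 (binding)
production: 158/158 (binding)
design: 142/161 (slack 19)
By complementary slackness, a constraint with positive slack has shadow price 0 → design.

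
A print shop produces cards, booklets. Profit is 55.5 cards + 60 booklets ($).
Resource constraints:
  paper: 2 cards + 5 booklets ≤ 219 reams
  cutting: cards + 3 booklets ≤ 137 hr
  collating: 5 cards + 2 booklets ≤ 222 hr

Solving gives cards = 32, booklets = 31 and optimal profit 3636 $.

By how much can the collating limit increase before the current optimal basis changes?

325.5

Binding constraints: paper, collating. The basis is B = [[2,5],[5,2]] with det -21.
Per unit increase in collating, x* moves by d = (0.2381, -0.0952).
The basis stays optimal until booklets reaches 0; allowable increase = 325.5 hr.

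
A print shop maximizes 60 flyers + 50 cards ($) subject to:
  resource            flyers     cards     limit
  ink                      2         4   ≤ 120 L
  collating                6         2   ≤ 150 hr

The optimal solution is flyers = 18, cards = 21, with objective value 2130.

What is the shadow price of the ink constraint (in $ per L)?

9

Both ink and collating are binding at x*.
Dual feasibility on the basic columns requires 2·y_ink + 6·y_collating = 60, 4·y_ink + 2·y_collating = 50.
→ y_ink = 9 and y_collating = 7.
Shadow price of ink = 9.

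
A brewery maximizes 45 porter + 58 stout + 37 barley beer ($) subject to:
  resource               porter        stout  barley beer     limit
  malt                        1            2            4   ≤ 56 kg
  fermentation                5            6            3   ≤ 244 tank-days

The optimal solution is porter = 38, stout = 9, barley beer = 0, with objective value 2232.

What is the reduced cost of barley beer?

-7

Both malt and fermentation are binding at x*.
From A_Bᵀ y = c: 1·y_malt + 5·y_fermentation = 45; 2·y_malt + 6·y_fermentation = 58.
→ y_malt = 5 and y_fermentation = 8.
Reduced cost of barley beer: c₃ − yᵀa₃ = 37 − (5·4 + 8·3) = 37 − 44 = -7.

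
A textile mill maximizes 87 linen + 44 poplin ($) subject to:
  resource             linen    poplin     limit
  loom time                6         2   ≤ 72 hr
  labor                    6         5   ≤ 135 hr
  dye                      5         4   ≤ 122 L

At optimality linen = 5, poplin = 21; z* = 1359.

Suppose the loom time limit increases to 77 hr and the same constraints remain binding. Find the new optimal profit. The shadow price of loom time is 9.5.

Δb = 5, so new z* = 1359 + (9.5)·(5) = 1359 + 47.5 = 1406.5.

1406.5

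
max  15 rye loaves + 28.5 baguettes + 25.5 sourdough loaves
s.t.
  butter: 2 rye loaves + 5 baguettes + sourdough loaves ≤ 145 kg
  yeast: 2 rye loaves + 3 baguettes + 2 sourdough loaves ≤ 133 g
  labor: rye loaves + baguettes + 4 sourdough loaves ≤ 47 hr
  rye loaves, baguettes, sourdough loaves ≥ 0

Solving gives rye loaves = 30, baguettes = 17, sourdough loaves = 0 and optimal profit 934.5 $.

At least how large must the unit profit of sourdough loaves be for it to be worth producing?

At the optimum: butter uses 145 of 145 (binding); yeast uses 111 of 133 (slack = 22); labor uses 47 of 47 (binding).
Since yeast is not tight, its dual is 0.
Dual feasibility on the basic columns requires 2·y_butter + 1·y_labor = 15, 5·y_butter + 1·y_labor = 28.5.
Solving: y_butter = 4.5, y_labor = 6.
sourdough loaves enters the basis when its profit ≥ yᵀa₃ = 4.5·1 + 6·4 = 28.5.

28.5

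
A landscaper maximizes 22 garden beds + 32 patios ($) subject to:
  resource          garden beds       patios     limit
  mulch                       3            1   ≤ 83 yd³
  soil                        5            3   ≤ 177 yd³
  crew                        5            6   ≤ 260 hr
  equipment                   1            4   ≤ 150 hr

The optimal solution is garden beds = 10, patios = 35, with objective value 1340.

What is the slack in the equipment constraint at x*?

equipment used = 1·10 + 4·35 = 150; slack = 150 − 150 = 0.

0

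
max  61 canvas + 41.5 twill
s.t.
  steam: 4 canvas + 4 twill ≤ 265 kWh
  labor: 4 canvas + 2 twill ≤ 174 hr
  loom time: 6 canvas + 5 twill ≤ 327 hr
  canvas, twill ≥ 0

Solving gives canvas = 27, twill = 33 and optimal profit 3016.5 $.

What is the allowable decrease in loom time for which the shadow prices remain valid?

Binding constraints: labor, loom time. The basis is B = [[4,2],[6,5]] with det 8.
Per unit decrease in loom time, x* moves by d = (0.25, -0.5).
The basis stays optimal until twill reaches 0; allowable decrease = 66 hr.

66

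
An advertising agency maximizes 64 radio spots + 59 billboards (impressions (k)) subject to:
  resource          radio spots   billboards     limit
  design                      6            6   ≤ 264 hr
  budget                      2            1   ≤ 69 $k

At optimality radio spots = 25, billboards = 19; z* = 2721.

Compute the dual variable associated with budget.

5

At the optimum: design uses 264 of 264 (binding); budget uses 69 of 69 (binding).
Dual feasibility on the basic columns requires 6·y_design + 2·y_budget = 64, 6·y_design + 1·y_budget = 59.
Solving: y_design = 9, y_budget = 5.
Shadow price of budget = 5.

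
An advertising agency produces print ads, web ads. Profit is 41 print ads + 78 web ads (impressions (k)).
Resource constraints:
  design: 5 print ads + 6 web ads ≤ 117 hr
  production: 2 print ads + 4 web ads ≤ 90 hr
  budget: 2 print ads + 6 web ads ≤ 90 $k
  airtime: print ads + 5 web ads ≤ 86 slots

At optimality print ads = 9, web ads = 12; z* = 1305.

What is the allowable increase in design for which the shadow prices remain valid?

108

Binding constraints: design, budget. The basis is B = [[5,6],[2,6]] with det 18.
Per unit increase in design, x* moves by d = (0.3333, -0.1111).
The basis stays optimal until web ads reaches 0; allowable increase = 108 hr.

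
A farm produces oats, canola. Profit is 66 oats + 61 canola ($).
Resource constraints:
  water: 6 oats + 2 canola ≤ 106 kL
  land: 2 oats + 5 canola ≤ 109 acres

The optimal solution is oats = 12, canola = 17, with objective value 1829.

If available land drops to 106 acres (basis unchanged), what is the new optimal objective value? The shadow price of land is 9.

1802

Δb = -3, so new z* = 1829 + (9)·(-3) = 1829 − 27 = 1802.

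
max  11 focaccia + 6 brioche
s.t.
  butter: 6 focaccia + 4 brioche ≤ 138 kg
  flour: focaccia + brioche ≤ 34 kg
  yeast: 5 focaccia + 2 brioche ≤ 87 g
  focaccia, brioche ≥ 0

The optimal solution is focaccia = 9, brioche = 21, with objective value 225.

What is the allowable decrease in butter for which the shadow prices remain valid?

Binding constraints: butter, yeast. The basis is B = [[6,4],[5,2]] with det -8.
Per unit decrease in butter, x* moves by d = (0.25, -0.625).
The basis stays optimal until brioche reaches 0; allowable decrease = 33.6 kg.

33.6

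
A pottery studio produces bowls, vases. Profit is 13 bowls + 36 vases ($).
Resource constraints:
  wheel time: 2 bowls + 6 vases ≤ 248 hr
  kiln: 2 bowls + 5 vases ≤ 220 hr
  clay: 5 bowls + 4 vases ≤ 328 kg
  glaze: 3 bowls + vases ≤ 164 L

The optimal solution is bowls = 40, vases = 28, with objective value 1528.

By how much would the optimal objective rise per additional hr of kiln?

3

Check each constraint at x*: wheel time 248/248 (tight); kiln 220/220 (tight); clay 312/328 (slack 16); glaze 148/164 (slack 16).
By complementary slackness, y = 0 for the non-binding constraints.
Dual feasibility on the basic columns requires 2·y_wheel time + 2·y_kiln = 13, 6·y_wheel time + 5·y_kiln = 36.
→ y_wheel time = 3.5 and y_kiln = 3.
Shadow price of kiln = 3.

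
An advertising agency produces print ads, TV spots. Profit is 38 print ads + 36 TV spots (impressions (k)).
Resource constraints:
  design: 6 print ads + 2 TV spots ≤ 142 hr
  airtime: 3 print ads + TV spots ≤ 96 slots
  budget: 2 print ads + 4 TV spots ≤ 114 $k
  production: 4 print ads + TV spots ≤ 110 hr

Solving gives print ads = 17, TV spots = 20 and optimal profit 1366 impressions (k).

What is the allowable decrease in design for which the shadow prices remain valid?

85

Binding constraints: design, budget. The basis is B = [[6,2],[2,4]] with det 20.
Per unit decrease in design, x* moves by d = (-0.2, 0.1).
The basis stays optimal until print ads reaches 0; allowable decrease = 85 hr.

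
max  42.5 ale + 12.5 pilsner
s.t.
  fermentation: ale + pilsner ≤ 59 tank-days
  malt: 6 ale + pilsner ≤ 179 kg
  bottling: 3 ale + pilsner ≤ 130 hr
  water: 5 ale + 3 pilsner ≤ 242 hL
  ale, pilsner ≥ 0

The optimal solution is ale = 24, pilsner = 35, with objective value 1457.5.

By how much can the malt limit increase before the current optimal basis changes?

Binding constraints: fermentation, malt. The basis is B = [[1,1],[6,1]] with det -5.
Per unit increase in malt, x* moves by d = (0.2, -0.2).
The basis stays optimal until water becomes binding; allowable increase = 42.5 kg.

42.5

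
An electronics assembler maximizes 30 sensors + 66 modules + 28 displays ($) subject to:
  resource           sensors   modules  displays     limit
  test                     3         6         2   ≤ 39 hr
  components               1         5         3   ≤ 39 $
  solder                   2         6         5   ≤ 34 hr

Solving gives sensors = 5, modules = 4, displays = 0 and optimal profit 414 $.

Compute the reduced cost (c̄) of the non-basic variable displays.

At the optimum: test uses 39 of 39 (binding); components uses 25 of 39 (slack = 14); solder uses 34 of 34 (binding).
Slack constraints have shadow price 0 (complementary slackness).
The binding rows give the dual system: 3·y_test + 2·y_solder = 30 and 6·y_test + 6·y_solder = 66.
This yields shadow prices y_test = 8, y_solder = 3.
Reduced cost of displays: c₃ − yᵀa₃ = 28 − (8·2 + 3·5) = 28 − 31 = -3.

-3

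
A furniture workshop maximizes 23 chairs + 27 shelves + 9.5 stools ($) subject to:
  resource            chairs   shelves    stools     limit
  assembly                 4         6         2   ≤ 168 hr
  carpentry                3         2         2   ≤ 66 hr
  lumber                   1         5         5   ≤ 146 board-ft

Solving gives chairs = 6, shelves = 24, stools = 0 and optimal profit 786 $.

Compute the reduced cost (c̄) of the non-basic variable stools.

At the optimum: assembly uses 168 of 168 (binding); carpentry uses 66 of 66 (binding); lumber uses 126 of 146 (slack = 20).
By complementary slackness, y = 0 for the non-binding constraint.
Dual feasibility on the basic columns requires 4·y_assembly + 3·y_carpentry = 23, 6·y_assembly + 2·y_carpentry = 27.
Solving: y_assembly = 3.5, y_carpentry = 3.
Reduced cost of stools: c₃ − yᵀa₃ = 9.5 − (3.5·2 + 3·2) = 9.5 − 13 = -3.5.

-3.5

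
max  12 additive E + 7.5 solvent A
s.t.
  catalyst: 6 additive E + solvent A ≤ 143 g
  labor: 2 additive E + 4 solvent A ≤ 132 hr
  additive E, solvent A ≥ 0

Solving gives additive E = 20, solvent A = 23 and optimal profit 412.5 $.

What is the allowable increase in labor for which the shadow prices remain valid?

Binding constraints: catalyst, labor. The basis is B = [[6,1],[2,4]] with det 22.
Per unit increase in labor, x* moves by d = (-0.0455, 0.2727).
The basis stays optimal until additive E reaches 0; allowable increase = 440 hr.

440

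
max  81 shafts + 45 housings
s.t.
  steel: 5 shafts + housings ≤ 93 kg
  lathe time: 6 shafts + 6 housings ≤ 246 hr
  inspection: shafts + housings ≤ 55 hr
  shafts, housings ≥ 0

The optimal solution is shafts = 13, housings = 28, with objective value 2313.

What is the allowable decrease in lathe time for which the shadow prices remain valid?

134.4

Binding constraints: steel, lathe time. The basis is B = [[5,1],[6,6]] with det 24.
Per unit decrease in lathe time, x* moves by d = (0.0417, -0.2083).
The basis stays optimal until housings reaches 0; allowable decrease = 134.4 hr.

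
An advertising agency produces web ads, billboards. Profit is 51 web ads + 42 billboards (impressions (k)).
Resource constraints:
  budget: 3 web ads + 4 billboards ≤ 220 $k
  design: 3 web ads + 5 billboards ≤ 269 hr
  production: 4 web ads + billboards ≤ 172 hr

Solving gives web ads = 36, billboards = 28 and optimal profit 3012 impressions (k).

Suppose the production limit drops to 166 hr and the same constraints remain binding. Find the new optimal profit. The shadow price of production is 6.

2976

Δb = -6, so new z* = 3012 + (6)·(-6) = 3012 − 36 = 2976.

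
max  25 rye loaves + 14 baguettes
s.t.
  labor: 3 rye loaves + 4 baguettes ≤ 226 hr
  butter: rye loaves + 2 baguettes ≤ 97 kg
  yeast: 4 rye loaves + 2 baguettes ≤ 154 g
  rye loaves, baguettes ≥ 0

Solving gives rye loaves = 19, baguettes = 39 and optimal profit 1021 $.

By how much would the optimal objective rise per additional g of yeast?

6

Binding: butter and yeast. Non-binding: labor (13 unused).
By complementary slackness, y = 0 for the non-binding constraint.
Dual feasibility on the basic columns requires 1·y_butter + 4·y_yeast = 25, 2·y_butter + 2·y_yeast = 14.
Solving: y_butter = 1, y_yeast = 6.
Shadow price of yeast = 6.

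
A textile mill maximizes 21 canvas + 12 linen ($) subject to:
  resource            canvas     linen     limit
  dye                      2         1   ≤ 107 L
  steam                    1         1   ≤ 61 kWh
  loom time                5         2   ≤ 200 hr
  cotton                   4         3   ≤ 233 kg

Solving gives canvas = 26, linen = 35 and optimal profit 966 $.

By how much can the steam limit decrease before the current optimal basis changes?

Binding constraints: steam, loom time. The basis is B = [[1,1],[5,2]] with det -3.
Per unit decrease in steam, x* moves by d = (0.6667, -1.6667).
The basis stays optimal until linen reaches 0; allowable decrease = 21 kWh.

21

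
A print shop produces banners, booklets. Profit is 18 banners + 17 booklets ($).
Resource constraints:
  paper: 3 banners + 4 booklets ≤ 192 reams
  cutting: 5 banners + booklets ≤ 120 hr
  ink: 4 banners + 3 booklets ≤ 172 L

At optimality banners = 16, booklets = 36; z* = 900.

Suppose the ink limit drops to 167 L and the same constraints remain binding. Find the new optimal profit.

885

At the optimum: paper uses 192 of 192 (binding); cutting uses 116 of 120 (slack = 4); ink uses 172 of 172 (binding).
By complementary slackness, y = 0 for the non-binding constraint.
From A_Bᵀ y = c: 3·y_paper + 4·y_ink = 18; 4·y_paper + 3·y_ink = 17.
→ y_paper = 2 and y_ink = 3.
Δz = y_ink·Δb = 3 × (-5) = -15, so new z* = 900 − 15 = 885.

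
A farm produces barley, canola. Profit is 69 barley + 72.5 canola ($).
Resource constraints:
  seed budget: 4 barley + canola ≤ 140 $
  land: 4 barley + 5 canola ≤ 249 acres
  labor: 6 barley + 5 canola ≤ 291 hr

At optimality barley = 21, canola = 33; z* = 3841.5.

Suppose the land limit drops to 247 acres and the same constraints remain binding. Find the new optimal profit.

3823.5

Check each constraint at x*: seed budget 117/140 (slack 23); land 249/249 (tight); labor 291/291 (tight).
Slack constraints have shadow price 0 (complementary slackness).
The binding rows give the dual system: 4·y_land + 6·y_labor = 69 and 5·y_land + 5·y_labor = 72.5.
Solving: y_land = 9, y_labor = 5.5.
Δz = y_land·Δb = 9 × (-2) = -18, so new z* = 3841.5 − 18 = 3823.5.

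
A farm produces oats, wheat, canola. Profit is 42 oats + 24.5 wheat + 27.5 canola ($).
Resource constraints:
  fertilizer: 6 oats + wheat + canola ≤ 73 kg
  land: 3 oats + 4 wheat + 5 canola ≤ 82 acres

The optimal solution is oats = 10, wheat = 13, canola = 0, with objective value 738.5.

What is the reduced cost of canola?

-2

Both fertilizer and land are binding at x*.
From A_Bᵀ y = c: 6·y_fertilizer + 3·y_land = 42; 1·y_fertilizer + 4·y_land = 24.5.
→ y_fertilizer = 4.5 and y_land = 5.
Reduced cost of canola: c₃ − yᵀa₃ = 27.5 − (4.5·1 + 5·5) = 27.5 − 29.5 = -2.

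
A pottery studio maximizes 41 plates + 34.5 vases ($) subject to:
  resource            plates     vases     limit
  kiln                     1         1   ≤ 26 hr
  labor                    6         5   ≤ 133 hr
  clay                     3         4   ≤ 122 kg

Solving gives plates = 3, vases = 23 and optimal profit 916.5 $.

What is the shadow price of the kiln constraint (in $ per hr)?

Binding: kiln and labor. Non-binding: clay (21 unused).
By complementary slackness, y = 0 for the non-binding constraint.
Dual feasibility on the basic columns requires 1·y_kiln + 6·y_labor = 41, 1·y_kiln + 5·y_labor = 34.5.
→ y_kiln = 2 and y_labor = 6.5.
Shadow price of kiln = 2.

2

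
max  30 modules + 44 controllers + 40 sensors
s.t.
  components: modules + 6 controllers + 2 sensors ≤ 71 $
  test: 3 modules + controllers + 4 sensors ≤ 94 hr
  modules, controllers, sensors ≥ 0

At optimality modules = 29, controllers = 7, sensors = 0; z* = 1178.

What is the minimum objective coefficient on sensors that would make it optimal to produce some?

Both components and test are binding at x*.
From A_Bᵀ y = c: 1·y_components + 3·y_test = 30; 6·y_components + 1·y_test = 44.
This yields shadow prices y_components = 6, y_test = 8.
sensors enters the basis when its profit ≥ yᵀa₃ = 6·2 + 8·4 = 44.

44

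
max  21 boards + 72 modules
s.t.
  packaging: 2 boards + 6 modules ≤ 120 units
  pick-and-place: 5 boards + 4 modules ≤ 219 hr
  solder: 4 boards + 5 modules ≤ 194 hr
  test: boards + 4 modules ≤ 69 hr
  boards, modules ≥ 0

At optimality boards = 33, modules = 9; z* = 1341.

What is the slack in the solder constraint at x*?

solder used = 4·33 + 5·9 = 177; slack = 194 − 177 = 17.

17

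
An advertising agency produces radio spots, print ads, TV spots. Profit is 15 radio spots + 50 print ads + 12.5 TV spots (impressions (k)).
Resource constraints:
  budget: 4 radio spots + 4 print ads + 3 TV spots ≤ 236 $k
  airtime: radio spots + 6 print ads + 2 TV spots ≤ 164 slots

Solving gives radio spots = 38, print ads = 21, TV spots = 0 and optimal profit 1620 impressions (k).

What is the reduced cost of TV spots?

-7.5

Both budget and airtime are binding at x*.
Dual feasibility on the basic columns requires 4·y_budget + 1·y_airtime = 15, 4·y_budget + 6·y_airtime = 50.
→ y_budget = 2 and y_airtime = 7.
Reduced cost of TV spots: c₃ − yᵀa₃ = 12.5 − (2·3 + 7·2) = 12.5 − 20 = -7.5.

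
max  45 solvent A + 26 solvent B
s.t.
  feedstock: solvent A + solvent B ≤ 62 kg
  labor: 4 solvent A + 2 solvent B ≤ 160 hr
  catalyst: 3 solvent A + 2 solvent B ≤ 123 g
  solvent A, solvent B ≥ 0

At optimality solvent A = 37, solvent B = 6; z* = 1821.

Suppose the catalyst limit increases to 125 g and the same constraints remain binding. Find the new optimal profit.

Binding: labor and catalyst. Non-binding: feedstock (19 unused).
Since feedstock is not tight, its dual is 0.
From A_Bᵀ y = c: 4·y_labor + 3·y_catalyst = 45; 2·y_labor + 2·y_catalyst = 26.
Solving: y_labor = 6, y_catalyst = 7.
Δz = y_catalyst·Δb = 7 × (2) = 14, so new z* = 1821 + 14 = 1835.

1835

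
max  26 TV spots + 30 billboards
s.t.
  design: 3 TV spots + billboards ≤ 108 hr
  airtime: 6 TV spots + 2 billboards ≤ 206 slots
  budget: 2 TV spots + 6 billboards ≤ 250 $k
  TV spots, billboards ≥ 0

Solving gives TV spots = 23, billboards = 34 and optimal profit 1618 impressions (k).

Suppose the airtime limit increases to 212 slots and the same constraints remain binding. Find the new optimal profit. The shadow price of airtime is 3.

1636

Δb = 6, so new z* = 1618 + (3)·(6) = 1618 + 18 = 1636.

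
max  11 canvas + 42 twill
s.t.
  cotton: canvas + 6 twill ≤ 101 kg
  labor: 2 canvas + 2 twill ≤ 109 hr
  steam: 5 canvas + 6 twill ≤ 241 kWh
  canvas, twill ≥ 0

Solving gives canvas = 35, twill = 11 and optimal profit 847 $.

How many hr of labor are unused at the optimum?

labor used = 2·35 + 2·11 = 92; slack = 109 − 92 = 17.

17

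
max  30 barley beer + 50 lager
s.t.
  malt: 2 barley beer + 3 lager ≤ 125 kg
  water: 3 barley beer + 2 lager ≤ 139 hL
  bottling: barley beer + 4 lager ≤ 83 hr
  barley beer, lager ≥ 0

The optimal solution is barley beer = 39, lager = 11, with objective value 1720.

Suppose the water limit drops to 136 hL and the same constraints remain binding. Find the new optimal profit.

1699

Check each constraint at x*: malt 111/125 (slack 14); water 139/139 (tight); bottling 83/83 (tight).
Since malt is not tight, its dual is 0.
From A_Bᵀ y = c: 3·y_water + 1·y_bottling = 30; 2·y_water + 4·y_bottling = 50.
This yields shadow prices y_water = 7, y_bottling = 9.
Δz = y_water·Δb = 7 × (-3) = -21, so new z* = 1720 − 21 = 1699.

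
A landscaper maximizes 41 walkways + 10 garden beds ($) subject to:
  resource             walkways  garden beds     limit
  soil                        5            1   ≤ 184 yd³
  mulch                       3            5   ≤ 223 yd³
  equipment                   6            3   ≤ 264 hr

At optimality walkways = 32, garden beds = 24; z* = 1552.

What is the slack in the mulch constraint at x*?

mulch used = 3·32 + 5·24 = 216; slack = 223 − 216 = 7.

7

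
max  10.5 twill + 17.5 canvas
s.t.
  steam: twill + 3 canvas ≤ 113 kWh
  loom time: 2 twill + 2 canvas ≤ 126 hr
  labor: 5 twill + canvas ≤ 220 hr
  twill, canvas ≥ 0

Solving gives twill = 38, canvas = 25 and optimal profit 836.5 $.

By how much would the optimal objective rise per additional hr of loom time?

3.5

At the optimum: steam uses 113 of 113 (binding); loom time uses 126 of 126 (binding); labor uses 215 of 220 (slack = 5).
Since labor is not tight, its dual is 0.
From A_Bᵀ y = c: 1·y_steam + 2·y_loom time = 10.5; 3·y_steam + 2·y_loom time = 17.5.
This yields shadow prices y_steam = 3.5, y_loom time = 3.5.
Shadow price of loom time = 3.5.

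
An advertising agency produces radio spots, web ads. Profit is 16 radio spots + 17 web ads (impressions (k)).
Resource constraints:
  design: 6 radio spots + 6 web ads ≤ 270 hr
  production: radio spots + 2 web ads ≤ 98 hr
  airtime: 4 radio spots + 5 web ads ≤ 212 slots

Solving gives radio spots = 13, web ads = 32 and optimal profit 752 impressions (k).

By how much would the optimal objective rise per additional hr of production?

0

At the optimum: design uses 270 of 270 (binding); production uses 77 of 98 (slack = 21); airtime uses 212 of 212 (binding).
Since production is not tight, its dual is 0.
The binding rows give the dual system: 6·y_design + 4·y_airtime = 16 and 6·y_design + 5·y_airtime = 17.
→ y_design = 2 and y_airtime = 1.
Shadow price of production = 0.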